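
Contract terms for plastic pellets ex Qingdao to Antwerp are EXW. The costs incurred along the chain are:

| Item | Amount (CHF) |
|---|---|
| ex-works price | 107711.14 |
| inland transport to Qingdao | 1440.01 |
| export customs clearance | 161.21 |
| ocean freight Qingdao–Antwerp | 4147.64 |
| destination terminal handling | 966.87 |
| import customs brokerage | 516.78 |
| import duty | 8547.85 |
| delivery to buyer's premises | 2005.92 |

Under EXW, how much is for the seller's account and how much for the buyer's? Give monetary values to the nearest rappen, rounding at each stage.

Seller: CHF 107711.14; buyer: CHF 17786.28

EXW: the seller makes goods available at their premises; the buyer bears all onward costs.
Seller's account: goods 107711.14 = 107711.14
Buyer's account: inland to port 1440.01 + export clearance 161.21 + freight 4147.64 + destination terminal 966.87 + brokerage 516.78 + duty 8547.85 + delivery 2005.92 = 17786.28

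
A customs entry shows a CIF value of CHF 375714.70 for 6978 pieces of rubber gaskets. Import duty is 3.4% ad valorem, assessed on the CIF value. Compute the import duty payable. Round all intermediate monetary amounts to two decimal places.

Import duty: CHF 12774.30

Import duty = 375714.70 × 3.4% = 12774.30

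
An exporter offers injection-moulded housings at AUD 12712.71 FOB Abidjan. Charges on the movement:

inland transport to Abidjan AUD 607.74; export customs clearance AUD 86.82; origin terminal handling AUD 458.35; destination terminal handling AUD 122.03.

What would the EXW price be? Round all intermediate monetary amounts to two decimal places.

Not relevant to the conversion: destination terminal — on the buyer under both terms; not part of either seller's price.
From FOB to EXW, the seller no longer bears: inland to port, export clearance, origin terminal.
EXW price = 12712.71 − 607.74 − 86.82 − 458.35 = 11559.80

EXW price: AUD 11559.80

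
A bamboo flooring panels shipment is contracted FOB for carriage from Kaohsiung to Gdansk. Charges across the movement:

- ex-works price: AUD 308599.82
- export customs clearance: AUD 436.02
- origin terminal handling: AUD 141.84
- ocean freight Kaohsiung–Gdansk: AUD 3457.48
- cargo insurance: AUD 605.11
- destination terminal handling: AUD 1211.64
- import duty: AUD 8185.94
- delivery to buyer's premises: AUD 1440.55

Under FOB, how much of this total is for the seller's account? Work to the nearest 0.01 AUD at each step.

FOB: the seller bears costs until goods are on board at the origin port; the buyer bears freight, insurance and all costs thereafter.
Seller's account: goods 308599.82 + export clearance 436.02 + origin terminal 141.84 = 309177.68
Buyer's account: freight 3457.48 + insurance 605.11 + destination terminal 1211.64 + duty 8185.94 + delivery 1440.55 = 14900.72

Seller's account: AUD 309177.68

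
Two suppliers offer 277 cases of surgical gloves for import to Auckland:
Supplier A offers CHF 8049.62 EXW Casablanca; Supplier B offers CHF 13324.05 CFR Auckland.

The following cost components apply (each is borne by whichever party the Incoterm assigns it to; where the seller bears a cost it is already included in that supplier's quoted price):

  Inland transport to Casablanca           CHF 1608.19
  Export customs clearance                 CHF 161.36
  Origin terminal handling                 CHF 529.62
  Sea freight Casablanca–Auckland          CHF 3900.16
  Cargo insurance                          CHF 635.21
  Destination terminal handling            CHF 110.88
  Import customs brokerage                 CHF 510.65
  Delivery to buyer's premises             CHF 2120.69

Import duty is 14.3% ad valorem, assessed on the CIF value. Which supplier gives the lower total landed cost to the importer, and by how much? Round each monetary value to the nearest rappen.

Supplier B is cheaper by CHF 1057.16

Supplier A (EXW):
CIF value = EXW price + inland to port + export clearance + origin terminal + freight + insurance = 8049.62 + 1608.19 + 161.36 + 529.62 + 3900.16 + 635.21 = 14884.16
Import duty = 14884.16 × 14.3% = 2128.43
Buyer bears (A): 1608.19 + 161.36 + 529.62 + 3900.16 + 635.21 + 110.88 + 510.65 + 2120.69 = 9576.76
Landed cost (A) = invoice 8049.62 + 9576.76 + duty 2128.43 = 19754.81
Supplier B (CFR):
CIF value = CFR price + insurance = 13324.05 + 635.21 = 13959.26
Import duty = 13959.26 × 14.3% = 1996.17
Buyer bears (B): 635.21 + 110.88 + 510.65 + 2120.69 = 3377.43
Landed cost (B) = invoice 13324.05 + 3377.43 + duty 1996.17 = 18697.65
Difference = |19754.81 − 18697.65| = 1057.16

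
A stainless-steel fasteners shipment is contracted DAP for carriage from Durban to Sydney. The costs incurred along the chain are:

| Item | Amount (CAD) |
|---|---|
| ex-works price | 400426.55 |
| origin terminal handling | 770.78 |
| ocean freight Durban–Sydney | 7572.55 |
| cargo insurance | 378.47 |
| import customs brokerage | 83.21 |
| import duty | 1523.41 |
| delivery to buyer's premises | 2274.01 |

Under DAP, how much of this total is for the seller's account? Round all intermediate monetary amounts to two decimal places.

DAP: the seller bears all costs to the named destination except import duty and clearance.
Seller's account: goods 400426.55 + origin terminal 770.78 + freight 7572.55 + insurance 378.47 + delivery 2274.01 = 411422.36
Buyer's account: brokerage 83.21 + duty 1523.41 = 1606.62

Seller's account: CAD 411422.36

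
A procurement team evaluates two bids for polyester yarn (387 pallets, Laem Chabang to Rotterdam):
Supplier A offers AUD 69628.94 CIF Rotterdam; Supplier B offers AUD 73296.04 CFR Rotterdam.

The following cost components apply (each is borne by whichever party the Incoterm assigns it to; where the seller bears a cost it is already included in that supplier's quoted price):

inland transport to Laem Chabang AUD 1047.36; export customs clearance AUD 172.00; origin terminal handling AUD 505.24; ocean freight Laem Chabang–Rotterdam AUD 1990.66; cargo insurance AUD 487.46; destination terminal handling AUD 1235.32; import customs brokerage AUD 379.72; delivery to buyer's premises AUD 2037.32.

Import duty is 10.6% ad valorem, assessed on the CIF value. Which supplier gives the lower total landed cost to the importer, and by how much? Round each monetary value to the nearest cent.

Supplier A (CIF):
The CIF price already equals the CIF value: 69628.94
Import duty = 69628.94 × 10.6% = 7380.67
Buyer bears (A): 1235.32 + 379.72 + 2037.32 = 3652.36
Landed cost (A) = invoice 69628.94 + 3652.36 + duty 7380.67 = 80661.97
Supplier B (CFR):
CIF value = CFR price + insurance = 73296.04 + 487.46 = 73783.50
Import duty = 73783.50 × 10.6% = 7821.05
Buyer bears (B): 487.46 + 1235.32 + 379.72 + 2037.32 = 4139.82
Landed cost (B) = invoice 73296.04 + 4139.82 + duty 7821.05 = 85256.91
Difference = |80661.97 − 85256.91| = 4594.94

Supplier A is cheaper by AUD 4594.94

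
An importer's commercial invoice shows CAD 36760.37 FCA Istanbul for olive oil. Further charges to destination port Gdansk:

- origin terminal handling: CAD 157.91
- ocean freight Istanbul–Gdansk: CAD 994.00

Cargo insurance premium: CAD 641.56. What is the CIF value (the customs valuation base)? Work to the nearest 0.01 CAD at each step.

CIF = FCA price + pre-shipment costs + freight + insurance
CIF = 36760.37 + 157.91 + 994.00 + 641.56 = 38553.84

CIF value: CAD 38553.84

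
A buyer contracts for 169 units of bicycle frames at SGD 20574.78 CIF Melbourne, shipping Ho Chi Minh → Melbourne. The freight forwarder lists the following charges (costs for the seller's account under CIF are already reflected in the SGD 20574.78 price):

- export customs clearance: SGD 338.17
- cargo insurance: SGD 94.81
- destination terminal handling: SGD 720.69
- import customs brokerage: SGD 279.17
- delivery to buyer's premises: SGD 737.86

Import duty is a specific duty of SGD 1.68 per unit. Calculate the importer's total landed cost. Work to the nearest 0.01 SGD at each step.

Total landed cost: SGD 22596.42

CIF: the seller pays costs through ocean freight and marine insurance to the destination port.
Already in the invoice (seller's account under CIF): export clearance, insurance — exclude.
The CIF price already equals the CIF value: 20574.78
Import duty = 169 × 1.68 = 283.92
Buyer bears: destination terminal 720.69 + brokerage 279.17 + delivery 737.86 + duty 283.92 = 2021.64
Landed cost = invoice 20574.78 + 2021.64 = 22596.42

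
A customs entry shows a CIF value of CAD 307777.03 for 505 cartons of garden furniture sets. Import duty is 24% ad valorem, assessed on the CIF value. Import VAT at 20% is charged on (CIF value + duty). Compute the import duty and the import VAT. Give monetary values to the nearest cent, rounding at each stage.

Import duty: CAD 73866.49; import VAT: CAD 76328.70

Import duty = 307777.03 × 24% = 73866.49
VAT base = CIF + duty = 307777.03 + 73866.49 = 381643.52
Import VAT = 381643.52 × 20% = 76328.70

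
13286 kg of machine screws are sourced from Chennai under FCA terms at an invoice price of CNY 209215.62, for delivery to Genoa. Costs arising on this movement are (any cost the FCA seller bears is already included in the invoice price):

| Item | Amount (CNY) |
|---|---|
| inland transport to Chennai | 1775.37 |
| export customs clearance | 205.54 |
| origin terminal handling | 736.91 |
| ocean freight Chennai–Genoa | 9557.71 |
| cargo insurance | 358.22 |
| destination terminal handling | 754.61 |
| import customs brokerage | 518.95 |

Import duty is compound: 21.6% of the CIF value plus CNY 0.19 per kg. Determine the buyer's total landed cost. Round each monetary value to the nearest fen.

FCA: the seller delivers export-cleared goods to the carrier; the buyer bears costs from that point.
Already in the invoice (seller's account under FCA): inland to port, export clearance — exclude.
CIF value = FCA price + origin terminal + freight + insurance = 209215.62 + 736.91 + 9557.71 + 358.22 = 219868.46
Ad valorem component: 219868.46 × 21.6% = 47491.59
Specific component: 13286 × 0.19 = 2524.34
Import duty = 47491.59 + 2524.34 = 50015.93
Buyer bears: origin terminal 736.91 + freight 9557.71 + insurance 358.22 + destination terminal 754.61 + brokerage 518.95 + duty 50015.93 = 61942.33
Landed cost = invoice 209215.62 + 61942.33 = 271157.95

Total landed cost: CNY 271157.95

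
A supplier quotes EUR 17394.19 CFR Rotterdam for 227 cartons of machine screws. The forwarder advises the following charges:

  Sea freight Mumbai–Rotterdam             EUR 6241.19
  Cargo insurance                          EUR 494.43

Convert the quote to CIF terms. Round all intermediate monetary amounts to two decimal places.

Not relevant to the conversion: freight — on the seller under both CFR and CIF; already in the CFR price and stays in the CIF price.
From CFR to CIF, the seller additionally bears: insurance.
CIF price = 17394.19 + 494.43 = 17888.62

CIF price: EUR 17888.62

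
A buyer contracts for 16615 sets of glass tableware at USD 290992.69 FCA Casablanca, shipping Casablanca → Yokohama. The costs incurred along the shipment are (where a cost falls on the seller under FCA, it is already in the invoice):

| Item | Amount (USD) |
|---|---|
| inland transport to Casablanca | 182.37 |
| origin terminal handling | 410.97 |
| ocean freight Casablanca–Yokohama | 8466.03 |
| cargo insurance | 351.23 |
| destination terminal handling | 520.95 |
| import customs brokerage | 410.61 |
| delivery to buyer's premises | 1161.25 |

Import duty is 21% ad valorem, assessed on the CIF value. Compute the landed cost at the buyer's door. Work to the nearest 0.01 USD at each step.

FCA: the seller delivers export-cleared goods to the carrier; the buyer bears costs from that point.
Already in the invoice (seller's account under FCA): inland to port — exclude.
CIF value = FCA price + origin terminal + freight + insurance = 290992.69 + 410.97 + 8466.03 + 351.23 = 300220.92
Import duty = 300220.92 × 21% = 63046.39
Buyer bears: origin terminal 410.97 + freight 8466.03 + insurance 351.23 + destination terminal 520.95 + brokerage 410.61 + delivery 1161.25 + duty 63046.39 = 74367.43
Landed cost = invoice 290992.69 + 74367.43 = 365360.12

Total landed cost: USD 365360.12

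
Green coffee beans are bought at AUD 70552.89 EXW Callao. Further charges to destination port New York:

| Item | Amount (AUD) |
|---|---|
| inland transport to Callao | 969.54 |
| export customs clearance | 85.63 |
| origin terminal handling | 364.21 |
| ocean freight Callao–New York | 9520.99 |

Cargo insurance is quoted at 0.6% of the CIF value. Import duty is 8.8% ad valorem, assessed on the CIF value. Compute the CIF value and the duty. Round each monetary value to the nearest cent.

Let C be the CIF value. C = EXW price + pre-shipment costs + freight + 0.6% × C
C − 0.6% × C = 70552.89 + 969.54 + 85.63 + 364.21 + 9520.99
0.994 × C = 81493.26
C = 81493.26 / 0.994 = 81985.17
Insurance premium = 0.6% × 81985.17 = 491.91
Import duty = 81985.17 × 8.8% = 7214.69

CIF value: AUD 81985.17; import duty: AUD 7214.69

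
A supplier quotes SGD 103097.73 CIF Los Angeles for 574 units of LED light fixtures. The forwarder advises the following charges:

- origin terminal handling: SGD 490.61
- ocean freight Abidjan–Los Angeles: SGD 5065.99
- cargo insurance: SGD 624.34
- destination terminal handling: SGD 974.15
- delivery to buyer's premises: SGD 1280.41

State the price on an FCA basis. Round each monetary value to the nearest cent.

Not relevant to the conversion: destination terminal, delivery — on the buyer under both terms; not part of either seller's price.
From CIF to FCA, the seller no longer bears: origin terminal, freight, insurance.
FCA price = 103097.73 − 490.61 − 5065.99 − 624.34 = 96916.79

FCA price: SGD 96916.79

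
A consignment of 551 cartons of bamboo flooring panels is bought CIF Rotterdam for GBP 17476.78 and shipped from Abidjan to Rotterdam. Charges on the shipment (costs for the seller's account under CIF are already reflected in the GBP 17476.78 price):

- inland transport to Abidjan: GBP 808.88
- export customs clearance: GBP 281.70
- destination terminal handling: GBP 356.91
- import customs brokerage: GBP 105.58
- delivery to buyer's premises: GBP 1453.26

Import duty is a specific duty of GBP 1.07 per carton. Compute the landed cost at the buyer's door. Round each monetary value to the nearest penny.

CIF: the seller pays costs through ocean freight and marine insurance to the destination port.
Already in the invoice (seller's account under CIF): inland to port, export clearance — exclude.
The CIF price already equals the CIF value: 17476.78
Import duty = 551 × 1.07 = 589.57
Buyer bears: destination terminal 356.91 + brokerage 105.58 + delivery 1453.26 + duty 589.57 = 2505.32
Landed cost = invoice 17476.78 + 2505.32 = 19982.10

Total landed cost: GBP 19982.10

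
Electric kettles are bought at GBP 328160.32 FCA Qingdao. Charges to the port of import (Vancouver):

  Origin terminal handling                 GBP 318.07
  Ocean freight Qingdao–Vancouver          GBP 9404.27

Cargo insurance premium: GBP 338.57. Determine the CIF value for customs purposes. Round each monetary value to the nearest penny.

CIF value: GBP 338221.23

CIF = FCA price + pre-shipment costs + freight + insurance
CIF = 328160.32 + 318.07 + 9404.27 + 338.57 = 338221.23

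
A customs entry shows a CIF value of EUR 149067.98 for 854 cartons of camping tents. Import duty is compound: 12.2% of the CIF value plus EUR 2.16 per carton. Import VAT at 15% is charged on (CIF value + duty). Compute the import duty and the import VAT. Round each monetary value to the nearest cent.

Ad valorem component: 149067.98 × 12.2% = 18186.29
Specific component: 854 × 2.16 = 1844.64
Import duty = 18186.29 + 1844.64 = 20030.93
VAT base = CIF + duty = 149067.98 + 20030.93 = 169098.91
Import VAT = 169098.91 × 15% = 25364.84

Import duty: EUR 20030.93; import VAT: EUR 25364.84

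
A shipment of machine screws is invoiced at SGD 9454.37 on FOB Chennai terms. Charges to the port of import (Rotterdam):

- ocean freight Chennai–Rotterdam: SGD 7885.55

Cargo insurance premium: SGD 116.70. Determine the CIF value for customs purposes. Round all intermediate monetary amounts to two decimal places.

CIF = FOB price + freight + insurance
CIF = 9454.37 + 7885.55 + 116.70 = 17456.62

CIF value: SGD 17456.62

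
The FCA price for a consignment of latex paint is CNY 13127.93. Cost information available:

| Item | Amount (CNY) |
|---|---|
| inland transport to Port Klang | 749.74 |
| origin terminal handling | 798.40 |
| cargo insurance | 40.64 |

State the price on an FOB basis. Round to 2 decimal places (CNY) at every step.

Not relevant to the conversion: inland to port — on the seller under both FCA and FOB; already in the FCA price and stays in the FOB price. insurance — on the buyer under both terms; not part of either seller's price.
From FCA to FOB, the seller additionally bears: origin terminal.
FOB price = 13127.93 + 798.40 = 13926.33

FOB price: CNY 13926.33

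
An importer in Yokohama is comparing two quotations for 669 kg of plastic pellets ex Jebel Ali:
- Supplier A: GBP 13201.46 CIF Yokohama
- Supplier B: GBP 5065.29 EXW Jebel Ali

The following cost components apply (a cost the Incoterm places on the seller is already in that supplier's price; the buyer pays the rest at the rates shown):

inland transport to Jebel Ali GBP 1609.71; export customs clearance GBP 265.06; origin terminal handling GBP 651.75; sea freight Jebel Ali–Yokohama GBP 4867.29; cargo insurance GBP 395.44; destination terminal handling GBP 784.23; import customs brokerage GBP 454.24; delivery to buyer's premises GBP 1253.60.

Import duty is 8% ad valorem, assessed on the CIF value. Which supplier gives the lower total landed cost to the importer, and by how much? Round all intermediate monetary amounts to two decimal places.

Supplier B is cheaper by GBP 374.68

Supplier A (CIF):
The CIF price already equals the CIF value: 13201.46
Import duty = 13201.46 × 8% = 1056.12
Buyer bears (A): 784.23 + 454.24 + 1253.60 = 2492.07
Landed cost (A) = invoice 13201.46 + 2492.07 + duty 1056.12 = 16749.65
Supplier B (EXW):
CIF value = EXW price + inland to port + export clearance + origin terminal + freight + insurance = 5065.29 + 1609.71 + 265.06 + 651.75 + 4867.29 + 395.44 = 12854.54
Import duty = 12854.54 × 8% = 1028.36
Buyer bears (B): 1609.71 + 265.06 + 651.75 + 4867.29 + 395.44 + 784.23 + 454.24 + 1253.60 = 10281.32
Landed cost (B) = invoice 5065.29 + 10281.32 + duty 1028.36 = 16374.97
Difference = |16749.65 − 16374.97| = 374.68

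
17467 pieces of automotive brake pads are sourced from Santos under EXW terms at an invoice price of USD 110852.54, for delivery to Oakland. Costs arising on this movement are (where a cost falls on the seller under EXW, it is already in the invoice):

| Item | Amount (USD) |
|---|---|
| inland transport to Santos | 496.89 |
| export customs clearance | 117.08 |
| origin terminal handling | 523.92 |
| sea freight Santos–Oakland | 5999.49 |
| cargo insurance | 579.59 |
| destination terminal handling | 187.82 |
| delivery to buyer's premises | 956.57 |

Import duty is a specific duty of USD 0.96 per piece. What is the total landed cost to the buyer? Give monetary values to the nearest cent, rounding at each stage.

EXW: the seller makes goods available at their premises; the buyer bears all onward costs.
CIF value = EXW price + inland to port + export clearance + origin terminal + freight + insurance = 110852.54 + 496.89 + 117.08 + 523.92 + 5999.49 + 579.59 = 118569.51
Import duty = 17467 × 0.96 = 16768.32
Buyer bears: inland to port 496.89 + export clearance 117.08 + origin terminal 523.92 + freight 5999.49 + insurance 579.59 + destination terminal 187.82 + delivery 956.57 + duty 16768.32 = 25629.68
Landed cost = invoice 110852.54 + 25629.68 = 136482.22

Total landed cost: USD 136482.22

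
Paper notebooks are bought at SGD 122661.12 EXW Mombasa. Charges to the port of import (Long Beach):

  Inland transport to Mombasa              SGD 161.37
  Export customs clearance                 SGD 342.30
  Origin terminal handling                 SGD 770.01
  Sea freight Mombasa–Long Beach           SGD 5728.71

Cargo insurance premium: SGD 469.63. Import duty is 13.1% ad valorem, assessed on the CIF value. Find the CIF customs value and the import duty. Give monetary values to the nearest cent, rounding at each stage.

CIF value: SGD 130133.14; import duty: SGD 17047.44

CIF = EXW price + pre-shipment costs + freight + insurance
CIF = 122661.12 + 161.37 + 342.30 + 770.01 + 5728.71 + 469.63 = 130133.14
Import duty = 130133.14 × 13.1% = 17047.44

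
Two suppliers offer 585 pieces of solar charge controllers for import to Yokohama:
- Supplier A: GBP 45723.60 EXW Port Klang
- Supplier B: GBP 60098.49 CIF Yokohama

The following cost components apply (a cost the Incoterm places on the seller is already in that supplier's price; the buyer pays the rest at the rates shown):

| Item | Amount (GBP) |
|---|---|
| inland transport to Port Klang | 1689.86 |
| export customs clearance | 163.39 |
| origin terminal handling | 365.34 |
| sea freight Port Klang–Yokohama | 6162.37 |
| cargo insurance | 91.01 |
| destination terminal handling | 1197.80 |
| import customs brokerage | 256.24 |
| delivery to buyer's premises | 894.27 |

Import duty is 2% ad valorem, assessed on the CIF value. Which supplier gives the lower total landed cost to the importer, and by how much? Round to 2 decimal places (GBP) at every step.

Supplier A is cheaper by GBP 6020.98

Supplier A (EXW):
CIF value = EXW price + inland to port + export clearance + origin terminal + freight + insurance = 45723.60 + 1689.86 + 163.39 + 365.34 + 6162.37 + 91.01 = 54195.57
Import duty = 54195.57 × 2% = 1083.91
Buyer bears (A): 1689.86 + 163.39 + 365.34 + 6162.37 + 91.01 + 1197.80 + 256.24 + 894.27 = 10820.28
Landed cost (A) = invoice 45723.60 + 10820.28 + duty 1083.91 = 57627.79
Supplier B (CIF):
The CIF price already equals the CIF value: 60098.49
Import duty = 60098.49 × 2% = 1201.97
Buyer bears (B): 1197.80 + 256.24 + 894.27 = 2348.31
Landed cost (B) = invoice 60098.49 + 2348.31 + duty 1201.97 = 63648.77
Difference = |57627.79 − 63648.77| = 6020.98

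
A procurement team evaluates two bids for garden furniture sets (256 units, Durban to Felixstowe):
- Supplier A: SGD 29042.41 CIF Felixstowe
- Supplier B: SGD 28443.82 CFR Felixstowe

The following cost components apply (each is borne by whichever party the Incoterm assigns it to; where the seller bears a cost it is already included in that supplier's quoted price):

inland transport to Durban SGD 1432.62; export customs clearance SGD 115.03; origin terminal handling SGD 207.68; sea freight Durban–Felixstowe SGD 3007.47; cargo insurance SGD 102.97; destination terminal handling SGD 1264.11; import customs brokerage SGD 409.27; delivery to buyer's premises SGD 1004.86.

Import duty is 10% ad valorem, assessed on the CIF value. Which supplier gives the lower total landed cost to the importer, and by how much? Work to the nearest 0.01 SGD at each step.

Supplier B is cheaper by SGD 545.18

Supplier A (CIF):
The CIF price already equals the CIF value: 29042.41
Import duty = 29042.41 × 10% = 2904.24
Buyer bears (A): 1264.11 + 409.27 + 1004.86 = 2678.24
Landed cost (A) = invoice 29042.41 + 2678.24 + duty 2904.24 = 34624.89
Supplier B (CFR):
CIF value = CFR price + insurance = 28443.82 + 102.97 = 28546.79
Import duty = 28546.79 × 10% = 2854.68
Buyer bears (B): 102.97 + 1264.11 + 409.27 + 1004.86 = 2781.21
Landed cost (B) = invoice 28443.82 + 2781.21 + duty 2854.68 = 34079.71
Difference = |34624.89 − 34079.71| = 545.18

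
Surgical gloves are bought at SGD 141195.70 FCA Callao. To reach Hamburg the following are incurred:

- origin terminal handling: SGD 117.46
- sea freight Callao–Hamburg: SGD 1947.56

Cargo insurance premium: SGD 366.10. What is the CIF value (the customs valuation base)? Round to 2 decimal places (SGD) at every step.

CIF = FCA price + pre-shipment costs + freight + insurance
CIF = 141195.70 + 117.46 + 1947.56 + 366.10 = 143626.82

CIF value: SGD 143626.82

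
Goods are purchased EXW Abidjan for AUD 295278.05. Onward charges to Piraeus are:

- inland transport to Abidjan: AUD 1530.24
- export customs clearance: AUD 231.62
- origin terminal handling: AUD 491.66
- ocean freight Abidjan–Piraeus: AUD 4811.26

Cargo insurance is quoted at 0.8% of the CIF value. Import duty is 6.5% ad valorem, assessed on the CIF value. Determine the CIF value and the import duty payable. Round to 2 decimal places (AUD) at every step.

Let C be the CIF value. C = EXW price + pre-shipment costs + freight + 0.8% × C
C − 0.8% × C = 295278.05 + 1530.24 + 231.62 + 491.66 + 4811.26
0.992 × C = 302342.83
C = 302342.83 / 0.992 = 304781.08
Insurance premium = 0.8% × 304781.08 = 2438.25
Import duty = 304781.08 × 6.5% = 19810.77

CIF value: AUD 304781.08; import duty: AUD 19810.77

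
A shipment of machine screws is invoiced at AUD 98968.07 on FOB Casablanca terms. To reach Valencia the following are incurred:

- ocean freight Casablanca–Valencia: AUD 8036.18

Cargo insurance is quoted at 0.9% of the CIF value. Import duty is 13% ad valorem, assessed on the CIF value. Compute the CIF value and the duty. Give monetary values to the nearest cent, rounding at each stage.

CIF value: AUD 107976.03; import duty: AUD 14036.88

Let C be the CIF value. C = FOB price + freight + 0.9% × C
C − 0.9% × C = 98968.07 + 8036.18
0.991 × C = 107004.25
C = 107004.25 / 0.991 = 107976.03
Insurance premium = 0.9% × 107976.03 = 971.78
Import duty = 107976.03 × 13% = 14036.88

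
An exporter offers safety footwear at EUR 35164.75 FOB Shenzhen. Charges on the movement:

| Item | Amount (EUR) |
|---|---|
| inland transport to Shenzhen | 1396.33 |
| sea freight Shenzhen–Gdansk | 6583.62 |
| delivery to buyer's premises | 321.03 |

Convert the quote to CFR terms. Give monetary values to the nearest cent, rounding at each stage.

CFR price: EUR 41748.37

Not relevant to the conversion: inland to port — on the seller under both FOB and CFR; already in the FOB price and stays in the CFR price. delivery — on the buyer under both terms; not part of either seller's price.
From FOB to CFR, the seller additionally bears: freight.
CFR price = 35164.75 + 6583.62 = 41748.37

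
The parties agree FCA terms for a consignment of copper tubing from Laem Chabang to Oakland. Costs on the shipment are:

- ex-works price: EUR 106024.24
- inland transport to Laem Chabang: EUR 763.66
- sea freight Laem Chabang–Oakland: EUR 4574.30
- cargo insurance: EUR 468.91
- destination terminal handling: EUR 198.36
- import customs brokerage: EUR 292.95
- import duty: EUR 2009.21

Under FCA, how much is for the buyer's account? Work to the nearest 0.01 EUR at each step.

Buyer's account: EUR 7543.73

FCA: the seller delivers export-cleared goods to the carrier; the buyer bears costs from that point.
Seller's account: goods 106024.24 + inland to port 763.66 = 106787.90
Buyer's account: freight 4574.30 + insurance 468.91 + destination terminal 198.36 + brokerage 292.95 + duty 2009.21 = 7543.73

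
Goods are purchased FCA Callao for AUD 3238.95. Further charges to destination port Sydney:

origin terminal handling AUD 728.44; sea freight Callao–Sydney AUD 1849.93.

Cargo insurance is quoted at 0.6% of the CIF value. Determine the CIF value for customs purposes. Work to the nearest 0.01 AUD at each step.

Let C be the CIF value. C = FCA price + pre-shipment costs + freight + 0.6% × C
C − 0.6% × C = 3238.95 + 728.44 + 1849.93
0.994 × C = 5817.32
C = 5817.32 / 0.994 = 5852.43
Insurance premium = 0.6% × 5852.43 = 35.11

CIF value: AUD 5852.43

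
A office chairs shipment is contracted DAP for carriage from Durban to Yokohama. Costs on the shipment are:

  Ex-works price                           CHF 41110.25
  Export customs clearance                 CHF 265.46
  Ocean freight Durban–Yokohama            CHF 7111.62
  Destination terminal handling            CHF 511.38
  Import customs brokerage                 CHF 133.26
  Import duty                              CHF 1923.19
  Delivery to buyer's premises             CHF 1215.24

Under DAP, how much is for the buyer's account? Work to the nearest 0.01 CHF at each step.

Buyer's account: CHF 2056.45

DAP: the seller bears all costs to the named destination except import duty and clearance.
Seller's account: goods 41110.25 + export clearance 265.46 + freight 7111.62 + destination terminal 511.38 + delivery 1215.24 = 50213.95
Buyer's account: brokerage 133.26 + duty 1923.19 = 2056.45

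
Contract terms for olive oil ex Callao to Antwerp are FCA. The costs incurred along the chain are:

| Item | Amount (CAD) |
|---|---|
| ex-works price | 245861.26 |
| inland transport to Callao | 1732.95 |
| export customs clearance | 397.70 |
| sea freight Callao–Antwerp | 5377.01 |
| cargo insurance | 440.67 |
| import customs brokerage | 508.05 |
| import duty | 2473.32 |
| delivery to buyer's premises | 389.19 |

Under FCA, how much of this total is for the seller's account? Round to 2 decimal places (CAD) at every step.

FCA: the seller delivers export-cleared goods to the carrier; the buyer bears costs from that point.
Seller's account: goods 245861.26 + inland to port 1732.95 + export clearance 397.70 = 247991.91
Buyer's account: freight 5377.01 + insurance 440.67 + brokerage 508.05 + duty 2473.32 + delivery 389.19 = 9188.24

Seller's account: CAD 247991.91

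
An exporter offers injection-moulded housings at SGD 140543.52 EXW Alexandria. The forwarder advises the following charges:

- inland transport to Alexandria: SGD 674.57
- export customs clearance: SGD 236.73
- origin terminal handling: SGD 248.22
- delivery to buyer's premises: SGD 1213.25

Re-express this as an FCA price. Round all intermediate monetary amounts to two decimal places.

FCA price: SGD 141454.82

Not relevant to the conversion: delivery, origin terminal — on the buyer under both terms; not part of either seller's price.
From EXW to FCA, the seller additionally bears: inland to port, export clearance.
FCA price = 140543.52 + 674.57 + 236.73 = 141454.82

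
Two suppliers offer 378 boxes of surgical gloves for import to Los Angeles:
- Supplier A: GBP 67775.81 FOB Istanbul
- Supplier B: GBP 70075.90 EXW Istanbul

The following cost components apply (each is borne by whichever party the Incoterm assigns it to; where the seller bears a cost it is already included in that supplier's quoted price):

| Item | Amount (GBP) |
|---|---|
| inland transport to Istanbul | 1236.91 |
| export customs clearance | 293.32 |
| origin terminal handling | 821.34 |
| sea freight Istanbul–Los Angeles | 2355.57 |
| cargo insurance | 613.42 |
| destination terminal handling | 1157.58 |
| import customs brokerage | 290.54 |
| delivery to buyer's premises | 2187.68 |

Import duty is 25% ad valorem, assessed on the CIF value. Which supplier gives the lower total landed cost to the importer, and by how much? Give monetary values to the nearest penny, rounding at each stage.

Supplier A is cheaper by GBP 5814.58

Supplier A (FOB):
CIF value = FOB price + freight + insurance = 67775.81 + 2355.57 + 613.42 = 70744.80
Import duty = 70744.80 × 25% = 17686.20
Buyer bears (A): 2355.57 + 613.42 + 1157.58 + 290.54 + 2187.68 = 6604.79
Landed cost (A) = invoice 67775.81 + 6604.79 + duty 17686.20 = 92066.80
Supplier B (EXW):
CIF value = EXW price + inland to port + export clearance + origin terminal + freight + insurance = 70075.90 + 1236.91 + 293.32 + 821.34 + 2355.57 + 613.42 = 75396.46
Import duty = 75396.46 × 25% = 18849.12
Buyer bears (B): 1236.91 + 293.32 + 821.34 + 2355.57 + 613.42 + 1157.58 + 290.54 + 2187.68 = 8956.36
Landed cost (B) = invoice 70075.90 + 8956.36 + duty 18849.12 = 97881.38
Difference = |92066.80 − 97881.38| = 5814.58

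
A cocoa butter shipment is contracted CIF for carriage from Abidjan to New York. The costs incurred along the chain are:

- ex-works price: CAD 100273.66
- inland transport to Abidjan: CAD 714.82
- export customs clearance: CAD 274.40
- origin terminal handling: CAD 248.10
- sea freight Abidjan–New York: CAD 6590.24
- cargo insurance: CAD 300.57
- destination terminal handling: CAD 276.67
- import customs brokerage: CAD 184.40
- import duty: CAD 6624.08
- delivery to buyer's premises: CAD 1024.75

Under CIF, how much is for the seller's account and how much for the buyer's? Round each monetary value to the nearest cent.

CIF: the seller pays costs through ocean freight and marine insurance to the destination port.
Seller's account: goods 100273.66 + inland to port 714.82 + export clearance 274.40 + origin terminal 248.10 + freight 6590.24 + insurance 300.57 = 108401.79
Buyer's account: destination terminal 276.67 + brokerage 184.40 + duty 6624.08 + delivery 1024.75 = 8109.90

Seller: CAD 108401.79; buyer: CAD 8109.90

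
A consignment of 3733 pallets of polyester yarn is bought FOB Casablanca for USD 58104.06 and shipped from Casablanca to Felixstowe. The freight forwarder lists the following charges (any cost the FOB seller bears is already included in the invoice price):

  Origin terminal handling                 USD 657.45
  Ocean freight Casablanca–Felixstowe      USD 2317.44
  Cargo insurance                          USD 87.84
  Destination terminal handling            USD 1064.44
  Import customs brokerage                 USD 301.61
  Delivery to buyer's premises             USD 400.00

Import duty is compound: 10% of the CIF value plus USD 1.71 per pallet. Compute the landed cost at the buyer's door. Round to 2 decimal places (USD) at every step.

FOB: the seller bears costs until goods are on board at the origin port; the buyer bears freight, insurance and all costs thereafter.
Already in the invoice (seller's account under FOB): origin terminal — exclude.
CIF value = FOB price + freight + insurance = 58104.06 + 2317.44 + 87.84 = 60509.34
Ad valorem component: 60509.34 × 10% = 6050.93
Specific component: 3733 × 1.71 = 6383.43
Import duty = 6050.93 + 6383.43 = 12434.36
Buyer bears: freight 2317.44 + insurance 87.84 + destination terminal 1064.44 + brokerage 301.61 + delivery 400.00 + duty 12434.36 = 16605.69
Landed cost = invoice 58104.06 + 16605.69 = 74709.75

Total landed cost: USD 74709.75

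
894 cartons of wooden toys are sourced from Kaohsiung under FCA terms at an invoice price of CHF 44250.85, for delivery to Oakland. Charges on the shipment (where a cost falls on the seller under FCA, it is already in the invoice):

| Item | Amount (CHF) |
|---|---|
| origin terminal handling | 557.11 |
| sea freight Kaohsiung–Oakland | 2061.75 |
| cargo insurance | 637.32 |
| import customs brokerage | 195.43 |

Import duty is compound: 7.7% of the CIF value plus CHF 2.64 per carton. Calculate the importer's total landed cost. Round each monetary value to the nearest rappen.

FCA: the seller delivers export-cleared goods to the carrier; the buyer bears costs from that point.
CIF value = FCA price + origin terminal + freight + insurance = 44250.85 + 557.11 + 2061.75 + 637.32 = 47507.03
Ad valorem component: 47507.03 × 7.7% = 3658.04
Specific component: 894 × 2.64 = 2360.16
Import duty = 3658.04 + 2360.16 = 6018.20
Buyer bears: origin terminal 557.11 + freight 2061.75 + insurance 637.32 + brokerage 195.43 + duty 6018.20 = 9469.81
Landed cost = invoice 44250.85 + 9469.81 = 53720.66

Total landed cost: CHF 53720.66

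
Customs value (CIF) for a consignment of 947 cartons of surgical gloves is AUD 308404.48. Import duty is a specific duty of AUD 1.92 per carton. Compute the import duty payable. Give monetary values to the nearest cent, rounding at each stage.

Import duty = 947 × 1.92 = 1818.24

Import duty: AUD 1818.24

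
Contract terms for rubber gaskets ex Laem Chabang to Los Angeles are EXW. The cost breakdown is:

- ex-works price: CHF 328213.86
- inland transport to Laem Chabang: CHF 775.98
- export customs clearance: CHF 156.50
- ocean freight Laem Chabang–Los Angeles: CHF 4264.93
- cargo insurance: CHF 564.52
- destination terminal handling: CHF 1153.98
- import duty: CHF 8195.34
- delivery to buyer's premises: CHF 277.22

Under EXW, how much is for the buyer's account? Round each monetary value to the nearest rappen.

EXW: the seller makes goods available at their premises; the buyer bears all onward costs.
Seller's account: goods 328213.86 = 328213.86
Buyer's account: inland to port 775.98 + export clearance 156.50 + freight 4264.93 + insurance 564.52 + destination terminal 1153.98 + duty 8195.34 + delivery 277.22 = 15388.47

Buyer's account: CHF 15388.47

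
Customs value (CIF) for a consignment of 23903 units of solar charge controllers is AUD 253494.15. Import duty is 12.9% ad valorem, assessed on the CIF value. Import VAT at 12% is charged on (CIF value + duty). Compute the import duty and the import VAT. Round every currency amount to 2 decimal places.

Import duty = 253494.15 × 12.9% = 32700.75
VAT base = CIF + duty = 253494.15 + 32700.75 = 286194.90
Import VAT = 286194.90 × 12% = 34343.39

Import duty: AUD 32700.75; import VAT: AUD 34343.39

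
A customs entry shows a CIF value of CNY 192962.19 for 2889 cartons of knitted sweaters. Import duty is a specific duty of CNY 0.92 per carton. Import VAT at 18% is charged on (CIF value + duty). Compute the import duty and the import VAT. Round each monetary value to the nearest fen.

Import duty: CNY 2657.88; import VAT: CNY 35211.61

Import duty = 2889 × 0.92 = 2657.88
VAT base = CIF + duty = 192962.19 + 2657.88 = 195620.07
Import VAT = 195620.07 × 18% = 35211.61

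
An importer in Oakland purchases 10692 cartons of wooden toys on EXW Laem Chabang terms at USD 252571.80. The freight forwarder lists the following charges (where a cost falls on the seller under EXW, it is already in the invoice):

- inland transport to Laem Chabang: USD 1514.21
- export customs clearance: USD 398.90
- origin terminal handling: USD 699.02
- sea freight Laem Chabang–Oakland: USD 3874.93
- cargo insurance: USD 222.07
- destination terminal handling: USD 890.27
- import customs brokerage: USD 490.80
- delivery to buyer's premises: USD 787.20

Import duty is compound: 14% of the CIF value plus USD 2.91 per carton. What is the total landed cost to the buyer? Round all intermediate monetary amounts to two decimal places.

Total landed cost: USD 328862.25

EXW: the seller makes goods available at their premises; the buyer bears all onward costs.
CIF value = EXW price + inland to port + export clearance + origin terminal + freight + insurance = 252571.80 + 1514.21 + 398.90 + 699.02 + 3874.93 + 222.07 = 259280.93
Ad valorem component: 259280.93 × 14% = 36299.33
Specific component: 10692 × 2.91 = 31113.72
Import duty = 36299.33 + 31113.72 = 67413.05
Buyer bears: inland to port 1514.21 + export clearance 398.90 + origin terminal 699.02 + freight 3874.93 + insurance 222.07 + destination terminal 890.27 + brokerage 490.80 + delivery 787.20 + duty 67413.05 = 76290.45
Landed cost = invoice 252571.80 + 76290.45 = 328862.25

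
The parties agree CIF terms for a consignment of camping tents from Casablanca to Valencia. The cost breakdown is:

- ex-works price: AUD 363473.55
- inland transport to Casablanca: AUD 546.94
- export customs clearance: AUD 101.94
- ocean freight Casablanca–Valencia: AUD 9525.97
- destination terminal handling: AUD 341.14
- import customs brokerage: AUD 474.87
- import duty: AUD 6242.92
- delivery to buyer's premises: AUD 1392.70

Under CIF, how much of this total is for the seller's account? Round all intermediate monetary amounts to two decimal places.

Seller's account: AUD 373648.40

CIF: the seller pays costs through ocean freight and marine insurance to the destination port.
Seller's account: goods 363473.55 + inland to port 546.94 + export clearance 101.94 + freight 9525.97 = 373648.40
Buyer's account: destination terminal 341.14 + brokerage 474.87 + duty 6242.92 + delivery 1392.70 = 8451.63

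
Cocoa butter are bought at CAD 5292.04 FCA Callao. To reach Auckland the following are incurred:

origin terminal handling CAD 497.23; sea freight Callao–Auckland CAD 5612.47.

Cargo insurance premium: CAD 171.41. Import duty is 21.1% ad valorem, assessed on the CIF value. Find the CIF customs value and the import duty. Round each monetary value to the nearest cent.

CIF value: CAD 11573.15; import duty: CAD 2441.93

CIF = FCA price + pre-shipment costs + freight + insurance
CIF = 5292.04 + 497.23 + 5612.47 + 171.41 = 11573.15
Import duty = 11573.15 × 21.1% = 2441.93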